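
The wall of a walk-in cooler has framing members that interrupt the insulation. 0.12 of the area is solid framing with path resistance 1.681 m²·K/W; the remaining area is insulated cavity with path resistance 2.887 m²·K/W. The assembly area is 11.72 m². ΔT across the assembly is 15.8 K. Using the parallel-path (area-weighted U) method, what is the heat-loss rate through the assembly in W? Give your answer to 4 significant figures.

U_eff = 0.88/2.887 + 0.12/1.681 = 0.30481 + 0.071386 = 0.3762
R_eff = 1/U_eff = 2.6582 m²·K/W
Q = 11.72 × 15.8 / 2.6582 = 69.663 W

69.66 W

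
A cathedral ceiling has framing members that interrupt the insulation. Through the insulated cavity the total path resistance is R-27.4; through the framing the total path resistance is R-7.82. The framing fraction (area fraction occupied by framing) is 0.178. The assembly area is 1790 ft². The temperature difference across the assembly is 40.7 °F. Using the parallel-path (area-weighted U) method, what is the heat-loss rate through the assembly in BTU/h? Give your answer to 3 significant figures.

U_eff = 0.822/27.4 + 0.178/7.82 = 0.03 + 0.02276 = 0.05276
R_eff = 1/U_eff = 18.95 ft²·°F·h/BTU
Q = 1790 × 40.7 / 18.95 = 3844 BTU/h

3840 BTU/h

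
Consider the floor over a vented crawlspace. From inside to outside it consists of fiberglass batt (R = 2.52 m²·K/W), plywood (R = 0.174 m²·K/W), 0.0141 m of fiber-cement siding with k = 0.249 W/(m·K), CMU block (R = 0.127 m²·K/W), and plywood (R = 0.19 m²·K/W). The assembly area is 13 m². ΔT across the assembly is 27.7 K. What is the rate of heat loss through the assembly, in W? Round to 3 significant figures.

117 W

0.0141/0.249 = 0.05663
R_total = 2.52 + 0.174 + 0.05663 + 0.127 + 0.19 = 3.068 m²·K/W
Q = A·ΔT/R = 13 × 27.7 / 3.068 = 117.4 W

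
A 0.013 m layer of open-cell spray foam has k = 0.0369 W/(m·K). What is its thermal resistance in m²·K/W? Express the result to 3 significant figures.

R = L/k = 0.013/0.0369 = 0.3523 m²·K/W

0.352 m²·K/W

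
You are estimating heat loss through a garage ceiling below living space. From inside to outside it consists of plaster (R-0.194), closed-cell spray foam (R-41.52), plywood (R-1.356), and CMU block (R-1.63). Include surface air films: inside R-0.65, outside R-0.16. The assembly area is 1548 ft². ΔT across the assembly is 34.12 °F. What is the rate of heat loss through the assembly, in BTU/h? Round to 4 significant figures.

1161 BTU/h

R_total = 0.65 + 0.194 + 41.52 + 1.356 + 1.63 + 0.16 = 45.51 ft²·°F·h/BTU
Q = A·ΔT/R = 1548 × 34.12 / 45.51 = 1160.6 BTU/h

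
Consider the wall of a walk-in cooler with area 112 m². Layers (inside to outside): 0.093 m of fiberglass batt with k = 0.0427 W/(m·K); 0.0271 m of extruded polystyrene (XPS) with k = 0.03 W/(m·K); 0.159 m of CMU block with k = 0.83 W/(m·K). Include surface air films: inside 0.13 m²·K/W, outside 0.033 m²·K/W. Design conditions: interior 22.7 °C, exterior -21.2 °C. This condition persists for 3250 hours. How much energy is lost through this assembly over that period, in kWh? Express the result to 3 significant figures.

0.093/0.0427 = 2.178
0.0271/0.03 = 0.9033
0.159/0.83 = 0.1916
R_total = 0.13 + 2.178 + 0.9033 + 0.1916 + 0.033 = 3.436 m²·K/W
Q = 112 × (22.7 − (-21.2)) / 3.436 = 1431 W
E = 1431 W × 3250 h / 1000 = 4651 kWh

4650 kWh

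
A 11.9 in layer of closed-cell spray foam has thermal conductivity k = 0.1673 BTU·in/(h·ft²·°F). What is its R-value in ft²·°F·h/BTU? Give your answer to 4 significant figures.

R = L/k = 11.9/0.1673 = 71.13 ft²·°F·h/BTU

71.13 ft²·°F·h/BTU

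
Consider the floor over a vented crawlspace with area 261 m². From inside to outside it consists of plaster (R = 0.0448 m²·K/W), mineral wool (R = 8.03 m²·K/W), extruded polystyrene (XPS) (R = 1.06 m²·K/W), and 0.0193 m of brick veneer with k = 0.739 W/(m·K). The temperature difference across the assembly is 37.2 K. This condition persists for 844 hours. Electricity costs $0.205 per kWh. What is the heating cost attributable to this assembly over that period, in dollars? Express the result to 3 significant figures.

183 dollars

0.0193/0.739 = 0.02612
R_total = 0.0448 + 8.03 + 1.06 + 0.02612 = 9.161 m²·K/W
Q = 261 × 37.2 / 9.161 = 1060 W
E = 1060 W × 844 h / 1000 = 894.5 kWh
Cost = 894.5 × 0.205 = $183.4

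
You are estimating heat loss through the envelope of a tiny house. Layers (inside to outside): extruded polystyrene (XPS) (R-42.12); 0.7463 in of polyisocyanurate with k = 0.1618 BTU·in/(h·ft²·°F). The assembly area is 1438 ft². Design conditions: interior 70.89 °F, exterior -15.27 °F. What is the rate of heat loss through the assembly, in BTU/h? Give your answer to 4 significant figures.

2651 BTU/h

0.7463/0.1618 = 4.6125
R_total = 42.12 + 4.6125 = 46.732 ft²·°F·h/BTU
Q = A·ΔT/R = 1438 × (70.89 − (-15.27)) / 46.732 = 2651.2 BTU/h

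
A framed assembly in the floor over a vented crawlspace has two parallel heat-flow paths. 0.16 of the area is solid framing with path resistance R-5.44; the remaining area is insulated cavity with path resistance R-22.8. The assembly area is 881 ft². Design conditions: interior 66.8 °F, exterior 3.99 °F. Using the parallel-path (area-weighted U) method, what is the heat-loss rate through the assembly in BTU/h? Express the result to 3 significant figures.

U_eff = 0.84/22.8 + 0.16/5.44 = 0.03684 + 0.02941 = 0.06625
R_eff = 1/U_eff = 15.09 ft²·°F·h/BTU
Q = 881 × (66.8 − 3.99) / 15.09 = 3666 BTU/h

3670 BTU/h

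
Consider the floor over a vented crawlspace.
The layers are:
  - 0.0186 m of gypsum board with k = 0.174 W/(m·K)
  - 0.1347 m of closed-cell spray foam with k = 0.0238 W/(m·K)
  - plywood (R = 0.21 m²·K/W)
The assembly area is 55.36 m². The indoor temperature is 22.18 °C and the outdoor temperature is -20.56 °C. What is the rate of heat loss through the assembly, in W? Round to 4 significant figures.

395.9 W

0.0186/0.174 = 0.1069
0.1347/0.0238 = 5.6597
R_total = 0.1069 + 5.6597 + 0.21 = 5.9766 m²·K/W
Q = A·ΔT/R = 55.36 × (22.18 − (-20.56)) / 5.9766 = 395.89 W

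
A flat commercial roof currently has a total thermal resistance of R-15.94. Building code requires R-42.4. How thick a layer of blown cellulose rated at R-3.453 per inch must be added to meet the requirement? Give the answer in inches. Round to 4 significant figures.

ΔR = 42.4 − 15.94 = 26.46 ft²·°F·h/BTU
L = ΔR / (R/in) = 26.46/3.453 = 7.6629 in

7.663 in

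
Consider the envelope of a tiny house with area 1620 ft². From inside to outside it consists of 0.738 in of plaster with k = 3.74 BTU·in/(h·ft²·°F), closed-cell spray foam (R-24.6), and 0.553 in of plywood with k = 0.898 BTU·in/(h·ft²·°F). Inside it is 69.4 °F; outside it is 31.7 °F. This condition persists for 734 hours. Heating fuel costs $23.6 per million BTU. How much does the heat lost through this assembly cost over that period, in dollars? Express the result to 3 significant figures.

41.6 dollars

0.738/3.74 = 0.1973
0.553/0.898 = 0.6158
R_total = 0.1973 + 24.6 + 0.6158 = 25.41 ft²·°F·h/BTU
Q = 1620 × (69.4 − 31.7) / 25.41 = 2403 BTU/h
E = 2403 × 734 = 1764000 BTU
Cost = 1764000/10⁶ × 23.6 = $41.63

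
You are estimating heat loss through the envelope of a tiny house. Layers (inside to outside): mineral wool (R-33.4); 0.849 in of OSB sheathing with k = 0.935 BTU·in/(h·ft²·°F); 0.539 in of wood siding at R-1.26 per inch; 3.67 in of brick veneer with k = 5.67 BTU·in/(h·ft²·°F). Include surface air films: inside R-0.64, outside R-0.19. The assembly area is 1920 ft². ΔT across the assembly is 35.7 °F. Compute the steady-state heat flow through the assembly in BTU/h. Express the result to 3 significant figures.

0.849/0.935 = 0.908
0.539 × 1.26 = 0.6791
3.67/5.67 = 0.6473
R_total = 0.64 + 33.4 + 0.908 + 0.6791 + 0.6473 + 0.19 = 36.46 ft²·°F·h/BTU
Q = A·ΔT/R = 1920 × 35.7 / 36.46 = 1880 BTU/h

1880 BTU/h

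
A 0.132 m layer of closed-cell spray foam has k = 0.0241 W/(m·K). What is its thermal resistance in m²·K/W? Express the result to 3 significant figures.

5.48 m²·K/W

R = L/k = 0.132/0.0241 = 5.477 m²·K/W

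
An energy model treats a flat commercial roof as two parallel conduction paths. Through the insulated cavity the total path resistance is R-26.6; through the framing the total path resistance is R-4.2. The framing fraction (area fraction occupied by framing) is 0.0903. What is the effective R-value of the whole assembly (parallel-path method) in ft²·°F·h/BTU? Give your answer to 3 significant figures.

18.0 ft²·°F·h/BTU

U_eff = 0.9097/26.6 + 0.0903/4.2 = 0.0342 + 0.0215 = 0.0557
R_eff = 1/U_eff = 17.95 ft²·°F·h/BTU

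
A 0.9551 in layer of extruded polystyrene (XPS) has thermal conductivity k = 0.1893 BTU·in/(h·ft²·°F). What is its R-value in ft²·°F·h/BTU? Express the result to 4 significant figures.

R = L/k = 0.9551/0.1893 = 5.0454 ft²·°F·h/BTU

5.045 ft²·°F·h/BTU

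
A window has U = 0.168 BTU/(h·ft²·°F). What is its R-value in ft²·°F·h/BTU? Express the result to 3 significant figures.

5.95 ft²·°F·h/BTU

R = 1/U = 1/0.168 = 5.952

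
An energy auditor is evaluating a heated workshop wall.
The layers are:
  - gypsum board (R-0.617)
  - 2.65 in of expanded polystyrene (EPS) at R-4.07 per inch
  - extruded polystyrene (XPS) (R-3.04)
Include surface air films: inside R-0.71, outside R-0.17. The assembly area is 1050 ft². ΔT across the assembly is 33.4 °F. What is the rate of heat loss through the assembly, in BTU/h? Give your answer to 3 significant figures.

2290 BTU/h

2.65 × 4.07 = 10.79
R_total = 0.71 + 0.617 + 10.79 + 3.04 + 0.17 = 15.32 ft²·°F·h/BTU
Q = A·ΔT/R = 1050 × 33.4 / 15.32 = 2289 BTU/h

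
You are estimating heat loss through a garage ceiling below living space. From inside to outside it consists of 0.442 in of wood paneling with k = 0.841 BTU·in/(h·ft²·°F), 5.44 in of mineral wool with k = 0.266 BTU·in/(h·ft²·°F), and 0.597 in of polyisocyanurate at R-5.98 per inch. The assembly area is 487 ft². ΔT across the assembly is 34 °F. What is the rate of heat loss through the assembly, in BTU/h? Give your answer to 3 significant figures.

675 BTU/h

0.442/0.841 = 0.5256
5.44/0.266 = 20.45
0.597 × 5.98 = 3.57
R_total = 0.5256 + 20.45 + 3.57 = 24.55 ft²·°F·h/BTU
Q = A·ΔT/R = 487 × 34 / 24.55 = 674.5 BTU/h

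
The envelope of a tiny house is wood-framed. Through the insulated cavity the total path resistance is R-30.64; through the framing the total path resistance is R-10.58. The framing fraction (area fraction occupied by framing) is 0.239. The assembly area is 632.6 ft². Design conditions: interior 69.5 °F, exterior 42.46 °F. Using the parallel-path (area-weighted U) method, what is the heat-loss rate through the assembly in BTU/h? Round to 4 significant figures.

U_eff = 0.761/30.64 + 0.239/10.58 = 0.024837 + 0.02259 = 0.047427
R_eff = 1/U_eff = 21.085 ft²·°F·h/BTU
Q = 632.6 × (69.5 − 42.46) / 21.085 = 811.26 BTU/h

811.3 BTU/h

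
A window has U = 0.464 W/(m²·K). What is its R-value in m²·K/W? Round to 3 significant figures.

2.16 m²·K/W

R = 1/U = 1/0.464 = 2.155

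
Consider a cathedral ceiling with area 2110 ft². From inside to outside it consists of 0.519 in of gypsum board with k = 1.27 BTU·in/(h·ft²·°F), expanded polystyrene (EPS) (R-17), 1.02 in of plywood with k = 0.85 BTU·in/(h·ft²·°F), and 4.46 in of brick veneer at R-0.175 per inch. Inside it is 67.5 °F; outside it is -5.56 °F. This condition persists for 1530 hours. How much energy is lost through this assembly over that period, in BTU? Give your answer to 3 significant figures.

12200000 BTU

0.519/1.27 = 0.4087
1.02/0.85 = 1.2
4.46 × 0.175 = 0.7805
R_total = 0.4087 + 17 + 1.2 + 0.7805 = 19.39 ft²·°F·h/BTU
Q = 2110 × (67.5 − (-5.56)) / 19.39 = 7951 BTU/h
E = 7951 × 1530 = 12160000 BTU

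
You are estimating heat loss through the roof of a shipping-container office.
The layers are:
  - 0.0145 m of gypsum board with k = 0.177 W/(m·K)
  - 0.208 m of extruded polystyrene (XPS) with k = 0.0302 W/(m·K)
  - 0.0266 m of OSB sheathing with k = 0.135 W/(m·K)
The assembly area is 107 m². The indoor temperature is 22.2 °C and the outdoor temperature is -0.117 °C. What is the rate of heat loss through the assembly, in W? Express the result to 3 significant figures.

0.0145/0.177 = 0.08192
0.208/0.0302 = 6.887
0.0266/0.135 = 0.197
R_total = 0.08192 + 6.887 + 0.197 = 7.166 m²·K/W
Q = A·ΔT/R = 107 × (22.2 − (-0.117)) / 7.166 = 333.2 W

333 W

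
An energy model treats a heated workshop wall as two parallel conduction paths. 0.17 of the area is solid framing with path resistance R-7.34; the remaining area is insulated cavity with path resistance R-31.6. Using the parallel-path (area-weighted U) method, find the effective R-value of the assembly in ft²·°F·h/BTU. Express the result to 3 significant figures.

U_eff = 0.83/31.6 + 0.17/7.34 = 0.02627 + 0.02316 = 0.04943
R_eff = 1/U_eff = 20.23 ft²·°F·h/BTU

20.2 ft²·°F·h/BTU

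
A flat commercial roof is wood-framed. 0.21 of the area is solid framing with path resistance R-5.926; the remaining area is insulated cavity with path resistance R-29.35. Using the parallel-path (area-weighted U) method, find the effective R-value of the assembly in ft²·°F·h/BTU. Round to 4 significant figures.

16.04 ft²·°F·h/BTU

U_eff = 0.79/29.35 + 0.21/5.926 = 0.026917 + 0.035437 = 0.062354
R_eff = 1/U_eff = 16.038 ft²·°F·h/BTU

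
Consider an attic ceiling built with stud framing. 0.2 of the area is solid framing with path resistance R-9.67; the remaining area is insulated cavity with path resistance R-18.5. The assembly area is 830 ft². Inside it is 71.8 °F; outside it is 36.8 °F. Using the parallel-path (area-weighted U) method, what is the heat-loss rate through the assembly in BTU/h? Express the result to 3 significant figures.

1860 BTU/h

U_eff = 0.8/18.5 + 0.2/9.67 = 0.04324 + 0.02068 = 0.06393
R_eff = 1/U_eff = 15.64 ft²·°F·h/BTU
Q = 830 × (71.8 − 36.8) / 15.64 = 1857 BTU/h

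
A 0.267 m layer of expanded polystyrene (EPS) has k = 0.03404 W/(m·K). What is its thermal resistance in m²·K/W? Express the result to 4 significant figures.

7.844 m²·K/W

R = L/k = 0.267/0.03404 = 7.8437 m²·K/W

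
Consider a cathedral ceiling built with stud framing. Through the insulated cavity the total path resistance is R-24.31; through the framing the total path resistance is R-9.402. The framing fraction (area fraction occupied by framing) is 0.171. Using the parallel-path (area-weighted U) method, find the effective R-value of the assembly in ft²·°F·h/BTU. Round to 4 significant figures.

U_eff = 0.829/24.31 + 0.171/9.402 = 0.034101 + 0.018188 = 0.052289
R_eff = 1/U_eff = 19.125 ft²·°F·h/BTU

19.12 ft²·°F·h/BTU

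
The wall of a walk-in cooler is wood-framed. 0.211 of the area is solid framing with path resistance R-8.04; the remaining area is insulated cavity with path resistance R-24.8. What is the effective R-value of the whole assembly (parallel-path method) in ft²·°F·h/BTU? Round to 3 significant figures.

17.2 ft²·°F·h/BTU

U_eff = 0.789/24.8 + 0.211/8.04 = 0.03181 + 0.02624 = 0.05806
R_eff = 1/U_eff = 17.22 ft²·°F·h/BTU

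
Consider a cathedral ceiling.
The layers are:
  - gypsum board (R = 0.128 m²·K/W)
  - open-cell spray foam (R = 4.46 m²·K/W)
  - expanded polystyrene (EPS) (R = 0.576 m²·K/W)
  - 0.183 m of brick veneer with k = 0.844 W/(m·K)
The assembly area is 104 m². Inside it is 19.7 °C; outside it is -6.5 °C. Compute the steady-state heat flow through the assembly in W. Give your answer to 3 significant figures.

506 W

0.183/0.844 = 0.2168
R_total = 0.128 + 4.46 + 0.576 + 0.2168 = 5.381 m²·K/W
Q = A·ΔT/R = 104 × (19.7 − (-6.5)) / 5.381 = 506.4 W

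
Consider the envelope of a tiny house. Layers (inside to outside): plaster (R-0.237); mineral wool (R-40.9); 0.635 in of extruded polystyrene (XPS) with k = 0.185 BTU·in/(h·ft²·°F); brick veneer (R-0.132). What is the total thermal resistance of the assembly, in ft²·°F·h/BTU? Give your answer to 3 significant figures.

44.7 ft²·°F·h/BTU

0.635/0.185 = 3.432
R_total = 0.237 + 40.9 + 3.432 + 0.132 = 44.7 ft²·°F·h/BTU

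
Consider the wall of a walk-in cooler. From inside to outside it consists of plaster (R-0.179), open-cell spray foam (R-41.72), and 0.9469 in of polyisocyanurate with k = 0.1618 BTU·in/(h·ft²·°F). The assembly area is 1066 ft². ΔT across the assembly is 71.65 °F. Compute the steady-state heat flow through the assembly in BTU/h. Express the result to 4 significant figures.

0.9469/0.1618 = 5.8523
R_total = 0.179 + 41.72 + 5.8523 = 47.751 ft²·°F·h/BTU
Q = A·ΔT/R = 1066 × 71.65 / 47.751 = 1599.5 BTU/h

1600 BTU/h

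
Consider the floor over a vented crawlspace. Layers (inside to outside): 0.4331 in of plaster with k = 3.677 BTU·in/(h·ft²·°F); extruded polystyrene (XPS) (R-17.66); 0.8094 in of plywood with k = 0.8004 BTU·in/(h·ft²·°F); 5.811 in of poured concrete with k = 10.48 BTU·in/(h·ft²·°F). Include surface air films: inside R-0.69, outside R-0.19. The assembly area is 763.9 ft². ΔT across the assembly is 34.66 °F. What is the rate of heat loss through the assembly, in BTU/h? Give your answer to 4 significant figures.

1309 BTU/h

0.4331/3.677 = 0.11779
0.8094/0.8004 = 1.0112
5.811/10.48 = 0.55448
R_total = 0.69 + 0.11779 + 17.66 + 1.0112 + 0.55448 + 0.19 = 20.224 ft²·°F·h/BTU
Q = A·ΔT/R = 763.9 × 34.66 / 20.224 = 1309.2 BTU/h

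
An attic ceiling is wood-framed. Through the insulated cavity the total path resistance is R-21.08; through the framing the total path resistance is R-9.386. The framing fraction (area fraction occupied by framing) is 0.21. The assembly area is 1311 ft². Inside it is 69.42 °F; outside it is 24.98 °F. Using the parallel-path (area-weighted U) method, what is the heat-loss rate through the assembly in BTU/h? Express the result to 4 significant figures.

3487 BTU/h

U_eff = 0.79/21.08 + 0.21/9.386 = 0.037476 + 0.022374 = 0.05985
R_eff = 1/U_eff = 16.708 ft²·°F·h/BTU
Q = 1311 × (69.42 − 24.98) / 16.708 = 3486.9 BTU/h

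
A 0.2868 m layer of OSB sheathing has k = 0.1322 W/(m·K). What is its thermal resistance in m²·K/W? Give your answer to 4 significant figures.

R = L/k = 0.2868/0.1322 = 2.1694 m²·K/W

2.169 m²·K/W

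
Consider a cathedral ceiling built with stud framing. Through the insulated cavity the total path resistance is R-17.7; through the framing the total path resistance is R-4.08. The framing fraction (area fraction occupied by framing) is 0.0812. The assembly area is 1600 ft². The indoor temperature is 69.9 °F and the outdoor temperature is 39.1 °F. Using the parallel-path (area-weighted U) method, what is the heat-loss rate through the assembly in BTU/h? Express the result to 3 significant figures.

3540 BTU/h

U_eff = 0.9188/17.7 + 0.0812/4.08 = 0.05191 + 0.0199 = 0.07181
R_eff = 1/U_eff = 13.93 ft²·°F·h/BTU
Q = 1600 × (69.9 − 39.1) / 13.93 = 3539 BTU/h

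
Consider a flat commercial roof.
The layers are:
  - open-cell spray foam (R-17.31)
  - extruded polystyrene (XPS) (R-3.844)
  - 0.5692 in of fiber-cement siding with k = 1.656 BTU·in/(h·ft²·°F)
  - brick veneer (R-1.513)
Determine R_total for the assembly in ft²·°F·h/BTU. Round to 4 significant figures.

23.01 ft²·°F·h/BTU

0.5692/1.656 = 0.34372
R_total = 17.31 + 3.844 + 0.34372 + 1.513 = 23.011 ft²·°F·h/BTU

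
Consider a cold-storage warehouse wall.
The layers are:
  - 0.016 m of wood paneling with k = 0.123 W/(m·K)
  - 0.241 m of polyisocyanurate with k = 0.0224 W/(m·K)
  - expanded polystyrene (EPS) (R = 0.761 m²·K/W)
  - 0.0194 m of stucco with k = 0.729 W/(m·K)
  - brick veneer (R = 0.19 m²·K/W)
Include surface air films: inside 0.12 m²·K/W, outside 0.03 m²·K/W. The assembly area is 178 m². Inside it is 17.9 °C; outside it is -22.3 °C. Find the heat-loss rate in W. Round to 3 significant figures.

595 W

0.016/0.123 = 0.1301
0.241/0.0224 = 10.76
0.0194/0.729 = 0.02661
R_total = 0.12 + 0.1301 + 10.76 + 0.761 + 0.02661 + 0.19 + 0.03 = 12.02 m²·K/W
Q = A·ΔT/R = 178 × (17.9 − (-22.3)) / 12.02 = 595.5 W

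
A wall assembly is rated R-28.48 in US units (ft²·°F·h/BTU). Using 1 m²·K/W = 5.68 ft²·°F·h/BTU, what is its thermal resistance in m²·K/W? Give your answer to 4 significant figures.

5.014 m²·K/W

R_SI = 28.48/5.68 = 5.0141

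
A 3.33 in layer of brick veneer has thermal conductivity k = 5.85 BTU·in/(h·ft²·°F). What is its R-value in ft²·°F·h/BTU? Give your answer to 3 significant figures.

R = L/k = 3.33/5.85 = 0.5692 ft²·°F·h/BTU

0.569 ft²·°F·h/BTU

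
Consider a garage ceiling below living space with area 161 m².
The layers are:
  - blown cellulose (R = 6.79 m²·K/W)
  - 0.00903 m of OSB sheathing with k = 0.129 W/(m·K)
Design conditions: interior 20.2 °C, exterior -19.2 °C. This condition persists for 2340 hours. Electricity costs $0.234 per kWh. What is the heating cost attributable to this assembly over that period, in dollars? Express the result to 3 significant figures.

506 dollars

0.00903/0.129 = 0.07
R_total = 6.79 + 0.07 = 6.86 m²·K/W
Q = 161 × (20.2 − (-19.2)) / 6.86 = 924.7 W
E = 924.7 W × 2340 h / 1000 = 2164 kWh
Cost = 2164 × 0.234 = $506.3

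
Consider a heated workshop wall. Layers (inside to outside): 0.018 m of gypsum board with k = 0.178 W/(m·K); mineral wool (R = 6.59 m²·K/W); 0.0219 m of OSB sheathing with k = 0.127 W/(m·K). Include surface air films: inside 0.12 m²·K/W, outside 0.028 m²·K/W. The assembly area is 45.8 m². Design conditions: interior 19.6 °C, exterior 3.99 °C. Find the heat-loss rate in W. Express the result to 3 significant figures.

102 W

0.018/0.178 = 0.1011
0.0219/0.127 = 0.1724
R_total = 0.12 + 0.1011 + 6.59 + 0.1724 + 0.028 = 7.012 m²·K/W
Q = A·ΔT/R = 45.8 × (19.6 − 3.99) / 7.012 = 102 W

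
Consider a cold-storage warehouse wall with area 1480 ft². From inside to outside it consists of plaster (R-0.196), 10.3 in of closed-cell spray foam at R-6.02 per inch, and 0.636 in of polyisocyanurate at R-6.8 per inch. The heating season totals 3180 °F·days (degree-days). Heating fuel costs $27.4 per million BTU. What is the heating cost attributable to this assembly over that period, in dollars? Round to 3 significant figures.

10.3 × 6.02 = 62.01
0.636 × 6.8 = 4.325
R_total = 0.196 + 62.01 + 4.325 = 66.53 ft²·°F·h/BTU
E = A × HDD × 24 / R = 1480 × 3180 × 24 / 66.53 = 1698000 BTU
Cost = 1698000/10⁶ × 27.4 = $46.52

46.5 dollars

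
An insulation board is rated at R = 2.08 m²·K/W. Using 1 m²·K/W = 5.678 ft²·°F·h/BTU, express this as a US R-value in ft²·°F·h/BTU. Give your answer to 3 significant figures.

R_US = 2.08 × 5.678 = 11.81

11.8 ft²·°F·h/BTU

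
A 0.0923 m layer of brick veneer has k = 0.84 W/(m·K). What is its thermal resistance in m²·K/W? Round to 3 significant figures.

R = L/k = 0.0923/0.84 = 0.1099 m²·K/W

0.110 m²·K/W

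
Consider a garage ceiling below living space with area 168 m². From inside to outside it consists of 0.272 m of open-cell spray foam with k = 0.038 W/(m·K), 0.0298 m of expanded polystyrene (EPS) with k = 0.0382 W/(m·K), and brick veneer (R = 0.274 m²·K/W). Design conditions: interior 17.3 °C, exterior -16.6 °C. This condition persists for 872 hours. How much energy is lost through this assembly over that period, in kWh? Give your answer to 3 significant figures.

605 kWh

0.272/0.038 = 7.158
0.0298/0.0382 = 0.7801
R_total = 7.158 + 0.7801 + 0.274 = 8.212 m²·K/W
Q = 168 × (17.3 − (-16.6)) / 8.212 = 693.5 W
E = 693.5 W × 872 h / 1000 = 604.8 kWh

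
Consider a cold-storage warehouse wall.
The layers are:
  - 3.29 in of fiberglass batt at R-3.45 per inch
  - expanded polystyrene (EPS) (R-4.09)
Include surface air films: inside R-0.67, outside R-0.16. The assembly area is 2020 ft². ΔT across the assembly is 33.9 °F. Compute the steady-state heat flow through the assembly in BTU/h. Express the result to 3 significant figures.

4210 BTU/h

3.29 × 3.45 = 11.35
R_total = 0.67 + 11.35 + 4.09 + 0.16 = 16.27 ft²·°F·h/BTU
Q = A·ΔT/R = 2020 × 33.9 / 16.27 = 4209 BTU/h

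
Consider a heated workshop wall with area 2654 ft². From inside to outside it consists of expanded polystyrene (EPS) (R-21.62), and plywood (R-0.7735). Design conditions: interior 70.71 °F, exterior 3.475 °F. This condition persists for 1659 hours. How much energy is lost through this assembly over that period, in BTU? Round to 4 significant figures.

R_total = 21.62 + 0.7735 = 22.393 ft²·°F·h/BTU
Q = 2654 × (70.71 − 3.475) / 22.393 = 7968.5 BTU/h
E = 7968.5 × 1659 = 13220000 BTU

13220000 BTU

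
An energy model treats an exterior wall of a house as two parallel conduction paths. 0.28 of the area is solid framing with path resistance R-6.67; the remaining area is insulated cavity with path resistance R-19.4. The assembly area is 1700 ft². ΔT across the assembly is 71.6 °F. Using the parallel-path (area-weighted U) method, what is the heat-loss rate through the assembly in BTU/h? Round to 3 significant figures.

9630 BTU/h

U_eff = 0.72/19.4 + 0.28/6.67 = 0.03711 + 0.04198 = 0.07909
R_eff = 1/U_eff = 12.64 ft²·°F·h/BTU
Q = 1700 × 71.6 / 12.64 = 9627 BTU/h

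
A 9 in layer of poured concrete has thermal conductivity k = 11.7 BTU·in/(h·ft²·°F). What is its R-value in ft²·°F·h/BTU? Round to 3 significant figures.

R = L/k = 9/11.7 = 0.7692 ft²·°F·h/BTU

0.769 ft²·°F·h/BTU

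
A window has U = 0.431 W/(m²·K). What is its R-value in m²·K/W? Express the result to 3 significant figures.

2.32 m²·K/W

R = 1/U = 1/0.431 = 2.32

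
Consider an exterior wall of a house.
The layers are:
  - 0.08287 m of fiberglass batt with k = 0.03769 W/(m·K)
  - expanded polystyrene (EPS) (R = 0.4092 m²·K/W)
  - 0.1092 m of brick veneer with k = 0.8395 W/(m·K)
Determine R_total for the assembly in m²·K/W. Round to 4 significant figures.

2.738 m²·K/W

0.08287/0.03769 = 2.1987
0.1092/0.8395 = 0.13008
R_total = 2.1987 + 0.4092 + 0.13008 = 2.738 m²·K/W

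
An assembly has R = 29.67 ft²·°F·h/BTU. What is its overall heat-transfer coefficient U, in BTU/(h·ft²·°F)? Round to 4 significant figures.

U = 1/R = 1/29.67 = 0.033704

0.03370 BTU/(h·ft²·°F)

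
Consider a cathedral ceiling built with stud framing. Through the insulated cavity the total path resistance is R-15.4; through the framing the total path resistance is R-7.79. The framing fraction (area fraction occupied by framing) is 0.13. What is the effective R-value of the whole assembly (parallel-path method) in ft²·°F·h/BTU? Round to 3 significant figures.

U_eff = 0.87/15.4 + 0.13/7.79 = 0.05649 + 0.01669 = 0.07318
R_eff = 1/U_eff = 13.66 ft²·°F·h/BTU

13.7 ft²·°F·h/BTU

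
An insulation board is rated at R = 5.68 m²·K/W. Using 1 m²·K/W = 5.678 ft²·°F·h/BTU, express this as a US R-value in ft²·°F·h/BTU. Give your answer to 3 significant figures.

32.3 ft²·°F·h/BTU

R_US = 5.68 × 5.678 = 32.25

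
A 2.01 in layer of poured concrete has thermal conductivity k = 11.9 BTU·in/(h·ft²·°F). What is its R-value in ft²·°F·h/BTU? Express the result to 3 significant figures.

R = L/k = 2.01/11.9 = 0.1689 ft²·°F·h/BTU

0.169 ft²·°F·h/BTU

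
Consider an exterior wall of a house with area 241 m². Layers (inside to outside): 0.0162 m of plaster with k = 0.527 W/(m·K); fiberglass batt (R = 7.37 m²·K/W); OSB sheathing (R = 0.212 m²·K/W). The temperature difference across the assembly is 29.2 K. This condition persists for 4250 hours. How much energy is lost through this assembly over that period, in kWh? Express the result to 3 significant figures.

3930 kWh

0.0162/0.527 = 0.03074
R_total = 0.03074 + 7.37 + 0.212 = 7.613 m²·K/W
Q = 241 × 29.2 / 7.613 = 924.4 W
E = 924.4 W × 4250 h / 1000 = 3929 kWh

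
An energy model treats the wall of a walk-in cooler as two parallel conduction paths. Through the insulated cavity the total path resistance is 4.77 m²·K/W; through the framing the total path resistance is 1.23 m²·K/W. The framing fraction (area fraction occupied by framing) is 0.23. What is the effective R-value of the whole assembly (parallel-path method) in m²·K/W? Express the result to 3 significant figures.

U_eff = 0.77/4.77 + 0.23/1.23 = 0.1614 + 0.187 = 0.3484
R_eff = 1/U_eff = 2.87 m²·K/W

2.87 m²·K/W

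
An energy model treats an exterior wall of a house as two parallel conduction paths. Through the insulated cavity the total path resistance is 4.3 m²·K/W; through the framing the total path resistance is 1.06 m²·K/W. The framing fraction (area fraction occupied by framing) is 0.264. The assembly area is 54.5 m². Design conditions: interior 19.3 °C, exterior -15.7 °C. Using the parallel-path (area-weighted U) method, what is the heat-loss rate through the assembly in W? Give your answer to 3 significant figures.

802 W

U_eff = 0.736/4.3 + 0.264/1.06 = 0.1712 + 0.2491 = 0.4202
R_eff = 1/U_eff = 2.38 m²·K/W
Q = 54.5 × (19.3 − (-15.7)) / 2.38 = 801.6 W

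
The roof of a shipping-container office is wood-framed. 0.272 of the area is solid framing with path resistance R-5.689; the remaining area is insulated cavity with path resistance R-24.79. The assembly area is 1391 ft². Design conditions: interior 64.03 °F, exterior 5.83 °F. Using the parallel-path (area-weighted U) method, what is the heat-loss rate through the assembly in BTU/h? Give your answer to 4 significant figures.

6248 BTU/h

U_eff = 0.728/24.79 + 0.272/5.689 = 0.029367 + 0.047812 = 0.077178
R_eff = 1/U_eff = 12.957 ft²·°F·h/BTU
Q = 1391 × (64.03 − 5.83) / 12.957 = 6248.1 BTU/h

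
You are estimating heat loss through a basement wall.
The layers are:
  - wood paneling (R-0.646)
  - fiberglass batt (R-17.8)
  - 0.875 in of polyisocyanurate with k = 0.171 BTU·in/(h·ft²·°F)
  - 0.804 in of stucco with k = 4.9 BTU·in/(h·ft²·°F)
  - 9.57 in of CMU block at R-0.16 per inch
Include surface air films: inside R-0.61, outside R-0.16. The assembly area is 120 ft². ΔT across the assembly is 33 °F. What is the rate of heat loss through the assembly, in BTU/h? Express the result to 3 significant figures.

152 BTU/h

0.875/0.171 = 5.117
0.804/4.9 = 0.1641
9.57 × 0.16 = 1.531
R_total = 0.61 + 0.646 + 17.8 + 5.117 + 0.1641 + 1.531 + 0.16 = 26.03 ft²·°F·h/BTU
Q = A·ΔT/R = 120 × 33 / 26.03 = 152.1 BTU/h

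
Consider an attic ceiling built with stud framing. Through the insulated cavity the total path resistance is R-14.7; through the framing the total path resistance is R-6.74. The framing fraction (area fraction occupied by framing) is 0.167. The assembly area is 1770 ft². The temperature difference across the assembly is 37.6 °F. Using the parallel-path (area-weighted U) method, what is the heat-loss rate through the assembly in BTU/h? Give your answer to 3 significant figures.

5420 BTU/h

U_eff = 0.833/14.7 + 0.167/6.74 = 0.05667 + 0.02478 = 0.08144
R_eff = 1/U_eff = 12.28 ft²·°F·h/BTU
Q = 1770 × 37.6 / 12.28 = 5420 BTU/h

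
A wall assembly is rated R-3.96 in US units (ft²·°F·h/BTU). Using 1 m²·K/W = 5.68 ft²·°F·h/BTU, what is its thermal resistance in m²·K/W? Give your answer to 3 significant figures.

R_SI = 3.96/5.68 = 0.6972

0.697 m²·K/W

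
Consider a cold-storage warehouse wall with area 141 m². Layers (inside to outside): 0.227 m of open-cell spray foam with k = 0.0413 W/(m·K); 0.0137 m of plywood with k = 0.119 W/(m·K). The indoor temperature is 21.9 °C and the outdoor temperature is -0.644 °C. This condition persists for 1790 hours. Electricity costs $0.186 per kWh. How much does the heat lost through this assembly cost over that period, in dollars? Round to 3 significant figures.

0.227/0.0413 = 5.496
0.0137/0.119 = 0.1151
R_total = 5.496 + 0.1151 = 5.611 m²·K/W
Q = 141 × (21.9 − (-0.644)) / 5.611 = 566.5 W
E = 566.5 W × 1790 h / 1000 = 1014 kWh
Cost = 1014 × 0.186 = $188.6

189 dollars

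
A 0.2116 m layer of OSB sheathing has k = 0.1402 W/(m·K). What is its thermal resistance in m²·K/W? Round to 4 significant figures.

1.509 m²·K/W

R = L/k = 0.2116/0.1402 = 1.5093 m²·K/W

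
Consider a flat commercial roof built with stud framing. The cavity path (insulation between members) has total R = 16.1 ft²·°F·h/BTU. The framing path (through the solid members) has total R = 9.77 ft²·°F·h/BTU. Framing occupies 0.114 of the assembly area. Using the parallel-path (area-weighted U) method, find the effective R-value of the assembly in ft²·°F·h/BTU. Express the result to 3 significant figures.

U_eff = 0.886/16.1 + 0.114/9.77 = 0.05503 + 0.01167 = 0.0667
R_eff = 1/U_eff = 14.99 ft²·°F·h/BTU

15.0 ft²·°F·h/BTU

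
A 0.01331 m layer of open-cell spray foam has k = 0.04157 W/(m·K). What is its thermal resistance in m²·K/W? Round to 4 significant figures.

0.3202 m²·K/W

R = L/k = 0.01331/0.04157 = 0.32018 m²·K/W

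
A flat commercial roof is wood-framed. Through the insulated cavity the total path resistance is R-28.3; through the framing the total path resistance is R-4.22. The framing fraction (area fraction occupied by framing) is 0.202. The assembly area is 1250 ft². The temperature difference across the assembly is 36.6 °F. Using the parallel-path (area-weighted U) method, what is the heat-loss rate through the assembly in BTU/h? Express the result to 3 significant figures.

3480 BTU/h

U_eff = 0.798/28.3 + 0.202/4.22 = 0.0282 + 0.04787 = 0.07607
R_eff = 1/U_eff = 13.15 ft²·°F·h/BTU
Q = 1250 × 36.6 / 13.15 = 3480 BTU/h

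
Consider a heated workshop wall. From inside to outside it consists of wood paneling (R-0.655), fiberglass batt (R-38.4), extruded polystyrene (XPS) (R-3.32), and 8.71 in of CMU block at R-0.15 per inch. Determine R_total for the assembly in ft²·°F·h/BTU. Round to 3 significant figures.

43.7 ft²·°F·h/BTU

8.71 × 0.15 = 1.306
R_total = 0.655 + 38.4 + 3.32 + 1.306 = 43.68 ft²·°F·h/BTU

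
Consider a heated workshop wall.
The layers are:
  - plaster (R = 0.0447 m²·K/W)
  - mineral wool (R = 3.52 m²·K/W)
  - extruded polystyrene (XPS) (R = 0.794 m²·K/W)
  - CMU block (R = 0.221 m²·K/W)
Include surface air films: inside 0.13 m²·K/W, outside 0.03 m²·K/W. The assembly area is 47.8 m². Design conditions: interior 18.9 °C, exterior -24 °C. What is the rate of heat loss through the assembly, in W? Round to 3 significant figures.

R_total = 0.13 + 0.0447 + 3.52 + 0.794 + 0.221 + 0.03 = 4.74 m²·K/W
Q = A·ΔT/R = 47.8 × (18.9 − (-24)) / 4.74 = 432.6 W

433 W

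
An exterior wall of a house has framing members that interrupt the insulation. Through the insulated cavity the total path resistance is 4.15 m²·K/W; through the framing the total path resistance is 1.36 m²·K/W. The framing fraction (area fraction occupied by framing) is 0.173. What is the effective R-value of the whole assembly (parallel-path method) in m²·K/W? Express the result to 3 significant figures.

3.06 m²·K/W

U_eff = 0.827/4.15 + 0.173/1.36 = 0.1993 + 0.1272 = 0.3265
R_eff = 1/U_eff = 3.063 m²·K/W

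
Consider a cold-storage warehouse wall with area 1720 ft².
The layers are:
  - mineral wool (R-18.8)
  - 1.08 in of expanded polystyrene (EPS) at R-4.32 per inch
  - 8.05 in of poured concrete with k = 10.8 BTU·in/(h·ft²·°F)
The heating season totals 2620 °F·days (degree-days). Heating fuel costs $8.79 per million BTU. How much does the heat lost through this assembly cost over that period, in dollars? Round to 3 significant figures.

39.3 dollars

1.08 × 4.32 = 4.666
8.05/10.8 = 0.7454
R_total = 18.8 + 4.666 + 0.7454 = 24.21 ft²·°F·h/BTU
E = A × HDD × 24 / R = 1720 × 2620 × 24 / 24.21 = 4467000 BTU
Cost = 4467000/10⁶ × 8.79 = $39.27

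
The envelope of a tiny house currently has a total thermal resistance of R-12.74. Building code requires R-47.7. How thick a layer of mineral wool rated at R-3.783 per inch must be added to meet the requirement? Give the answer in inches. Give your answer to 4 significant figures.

ΔR = 47.7 − 12.74 = 34.96 ft²·°F·h/BTU
L = ΔR / (R/in) = 34.96/3.783 = 9.2413 in

9.241 in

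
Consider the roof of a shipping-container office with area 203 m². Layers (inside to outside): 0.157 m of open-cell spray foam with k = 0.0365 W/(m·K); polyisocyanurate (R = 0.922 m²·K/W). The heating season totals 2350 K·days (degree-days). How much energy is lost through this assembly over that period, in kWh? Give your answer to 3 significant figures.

2190 kWh

0.157/0.0365 = 4.301
R_total = 4.301 + 0.922 = 5.223 m²·K/W
E = A × HDD × 24 / R / 1000 = 203 × 2350 × 24 / 5.223 / 1000 = 2192 kWh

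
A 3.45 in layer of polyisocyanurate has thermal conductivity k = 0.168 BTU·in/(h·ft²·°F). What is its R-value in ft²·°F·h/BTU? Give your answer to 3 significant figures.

20.5 ft²·°F·h/BTU

R = L/k = 3.45/0.168 = 20.54 ft²·°F·h/BTU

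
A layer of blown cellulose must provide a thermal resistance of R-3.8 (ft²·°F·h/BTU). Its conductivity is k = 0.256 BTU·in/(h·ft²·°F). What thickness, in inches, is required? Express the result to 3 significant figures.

0.973 in

L = R × k = 3.8 × 0.256 = 0.9728 in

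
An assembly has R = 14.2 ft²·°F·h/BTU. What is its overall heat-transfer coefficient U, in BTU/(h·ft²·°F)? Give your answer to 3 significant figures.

0.0704 BTU/(h·ft²·°F)

U = 1/R = 1/14.2 = 0.07042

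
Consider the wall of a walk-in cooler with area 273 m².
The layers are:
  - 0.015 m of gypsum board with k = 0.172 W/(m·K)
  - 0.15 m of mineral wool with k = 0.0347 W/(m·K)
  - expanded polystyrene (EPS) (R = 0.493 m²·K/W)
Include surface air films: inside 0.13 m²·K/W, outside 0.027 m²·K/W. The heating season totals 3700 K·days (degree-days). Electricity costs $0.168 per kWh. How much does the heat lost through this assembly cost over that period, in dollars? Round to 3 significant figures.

805 dollars

0.015/0.172 = 0.08721
0.15/0.0347 = 4.323
R_total = 0.13 + 0.08721 + 4.323 + 0.493 + 0.027 = 5.06 m²·K/W
E = A × HDD × 24 / R / 1000 = 273 × 3700 × 24 / 5.06 / 1000 = 4791 kWh
Cost = 4791 × 0.168 = $804.9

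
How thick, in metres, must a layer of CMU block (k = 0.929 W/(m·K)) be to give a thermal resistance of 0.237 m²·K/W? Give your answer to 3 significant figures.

L = R·k = 0.237 × 0.929 = 0.2202 m

0.220 m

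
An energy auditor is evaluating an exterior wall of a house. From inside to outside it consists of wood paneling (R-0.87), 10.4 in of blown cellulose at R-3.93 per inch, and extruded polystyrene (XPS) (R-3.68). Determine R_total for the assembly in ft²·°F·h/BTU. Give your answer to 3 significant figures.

10.4 × 3.93 = 40.87
R_total = 0.87 + 40.87 + 3.68 = 45.42 ft²·°F·h/BTU

45.4 ft²·°F·h/BTU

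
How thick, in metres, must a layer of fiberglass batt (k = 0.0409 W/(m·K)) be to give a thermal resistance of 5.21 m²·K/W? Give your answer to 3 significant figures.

0.213 m

L = R·k = 5.21 × 0.0409 = 0.2131 m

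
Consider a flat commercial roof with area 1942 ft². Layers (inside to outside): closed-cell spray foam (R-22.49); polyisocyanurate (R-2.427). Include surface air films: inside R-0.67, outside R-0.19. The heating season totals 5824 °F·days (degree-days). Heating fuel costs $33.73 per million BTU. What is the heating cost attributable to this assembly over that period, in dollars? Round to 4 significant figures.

R_total = 0.67 + 22.49 + 2.427 + 0.19 = 25.777 ft²·°F·h/BTU
E = A × HDD × 24 / R = 1942 × 5824 × 24 / 25.777 = 10531000 BTU
Cost = 10531000/10⁶ × 33.73 = $355.19

355.2 dollars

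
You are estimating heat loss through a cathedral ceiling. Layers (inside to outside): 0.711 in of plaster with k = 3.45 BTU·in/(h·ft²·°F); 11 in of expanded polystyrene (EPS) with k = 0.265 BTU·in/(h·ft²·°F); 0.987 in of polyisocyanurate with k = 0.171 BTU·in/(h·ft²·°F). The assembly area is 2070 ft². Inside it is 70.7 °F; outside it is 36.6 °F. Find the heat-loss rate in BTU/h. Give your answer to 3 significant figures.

1490 BTU/h

0.711/3.45 = 0.2061
11/0.265 = 41.51
0.987/0.171 = 5.772
R_total = 0.2061 + 41.51 + 5.772 = 47.49 ft²·°F·h/BTU
Q = A·ΔT/R = 2070 × (70.7 − 36.6) / 47.49 = 1486 BTU/h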